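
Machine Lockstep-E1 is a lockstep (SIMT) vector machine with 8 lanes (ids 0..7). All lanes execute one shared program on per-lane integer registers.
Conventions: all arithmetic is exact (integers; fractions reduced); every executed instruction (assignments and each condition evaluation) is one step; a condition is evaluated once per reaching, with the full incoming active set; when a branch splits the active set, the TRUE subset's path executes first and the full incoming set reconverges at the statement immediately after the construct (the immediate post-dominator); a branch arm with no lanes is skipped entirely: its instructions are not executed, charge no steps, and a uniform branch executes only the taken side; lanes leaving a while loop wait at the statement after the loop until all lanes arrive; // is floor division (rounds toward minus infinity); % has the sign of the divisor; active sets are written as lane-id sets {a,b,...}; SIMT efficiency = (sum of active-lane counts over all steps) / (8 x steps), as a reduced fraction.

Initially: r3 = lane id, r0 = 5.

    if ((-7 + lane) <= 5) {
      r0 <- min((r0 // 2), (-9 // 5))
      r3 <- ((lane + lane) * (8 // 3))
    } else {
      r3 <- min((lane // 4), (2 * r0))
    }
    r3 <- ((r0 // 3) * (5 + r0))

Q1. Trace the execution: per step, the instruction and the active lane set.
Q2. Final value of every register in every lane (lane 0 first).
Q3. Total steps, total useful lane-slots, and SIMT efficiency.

step 0: eval ((-7 + lane) <= 5)      {0,1,2,3,4,5,6,7}
step 1: r0 <- min((r0 // 2), (-9 // 5)) {0,1,2,3,4,5,6,7}
step 2: r3 <- ((lane + lane) * (8 // 3)) {0,1,2,3,4,5,6,7}
step 3: r3 <- ((r0 // 3) * (5 + r0)) {0,1,2,3,4,5,6,7}

Answer: 4 steps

r3: -3,-3,-3,-3,-3,-3,-3,-3
r0: -2,-2,-2,-2,-2,-2,-2,-2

steps = 4; useful = 32; efficiency = 32/32 = 1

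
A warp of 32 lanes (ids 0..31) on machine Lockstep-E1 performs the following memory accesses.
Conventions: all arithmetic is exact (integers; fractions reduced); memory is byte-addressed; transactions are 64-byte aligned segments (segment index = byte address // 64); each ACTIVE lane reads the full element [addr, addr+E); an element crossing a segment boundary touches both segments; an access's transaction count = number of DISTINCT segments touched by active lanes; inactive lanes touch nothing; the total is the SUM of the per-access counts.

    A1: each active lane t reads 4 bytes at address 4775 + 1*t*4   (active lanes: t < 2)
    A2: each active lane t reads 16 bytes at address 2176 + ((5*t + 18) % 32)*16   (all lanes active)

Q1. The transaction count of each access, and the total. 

A1: 1 transaction
A2: 8 transactions

Answer: 1,8; total 9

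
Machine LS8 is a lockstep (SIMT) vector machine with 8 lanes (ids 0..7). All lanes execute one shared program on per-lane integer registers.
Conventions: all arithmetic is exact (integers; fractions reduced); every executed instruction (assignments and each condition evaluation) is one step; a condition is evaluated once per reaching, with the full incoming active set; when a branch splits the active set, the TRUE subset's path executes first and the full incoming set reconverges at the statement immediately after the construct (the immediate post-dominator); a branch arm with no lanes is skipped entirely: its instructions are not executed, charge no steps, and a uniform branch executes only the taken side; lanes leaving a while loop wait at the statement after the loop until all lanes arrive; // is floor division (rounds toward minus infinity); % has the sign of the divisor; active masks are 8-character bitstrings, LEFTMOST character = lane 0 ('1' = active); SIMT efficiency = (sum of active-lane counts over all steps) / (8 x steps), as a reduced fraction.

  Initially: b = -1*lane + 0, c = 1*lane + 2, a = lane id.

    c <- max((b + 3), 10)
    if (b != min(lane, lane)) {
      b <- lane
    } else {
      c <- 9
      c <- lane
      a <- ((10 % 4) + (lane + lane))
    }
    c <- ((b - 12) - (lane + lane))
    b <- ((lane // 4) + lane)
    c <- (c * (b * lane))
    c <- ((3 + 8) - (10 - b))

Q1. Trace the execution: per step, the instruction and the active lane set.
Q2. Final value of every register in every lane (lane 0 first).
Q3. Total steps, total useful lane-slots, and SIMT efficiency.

step 0: c <- max((b + 3), 10)        11111111
step 1: eval (b != min(lane, lane))  11111111
step 2: b <- lane                    01111111
step 3: c <- 9                       10000000
step 4: c <- lane                    10000000
step 5: a <- ((10 % 4) + (lane + lane)) 10000000
step 6: c <- ((b - 12) - (lane + lane)) 11111111
step 7: b <- ((lane // 4) + lane)    11111111
step 8: c <- (c * (b * lane))        11111111
step 9: c <- ((3 + 8) - (10 - b))    11111111

Answer: 10 steps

b: 0,1,2,3,5,6,7,8
c: 1,2,3,4,6,7,8,9
a: 2,1,2,3,4,5,6,7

steps = 10; useful = 58; efficiency = 58/80 = 29/40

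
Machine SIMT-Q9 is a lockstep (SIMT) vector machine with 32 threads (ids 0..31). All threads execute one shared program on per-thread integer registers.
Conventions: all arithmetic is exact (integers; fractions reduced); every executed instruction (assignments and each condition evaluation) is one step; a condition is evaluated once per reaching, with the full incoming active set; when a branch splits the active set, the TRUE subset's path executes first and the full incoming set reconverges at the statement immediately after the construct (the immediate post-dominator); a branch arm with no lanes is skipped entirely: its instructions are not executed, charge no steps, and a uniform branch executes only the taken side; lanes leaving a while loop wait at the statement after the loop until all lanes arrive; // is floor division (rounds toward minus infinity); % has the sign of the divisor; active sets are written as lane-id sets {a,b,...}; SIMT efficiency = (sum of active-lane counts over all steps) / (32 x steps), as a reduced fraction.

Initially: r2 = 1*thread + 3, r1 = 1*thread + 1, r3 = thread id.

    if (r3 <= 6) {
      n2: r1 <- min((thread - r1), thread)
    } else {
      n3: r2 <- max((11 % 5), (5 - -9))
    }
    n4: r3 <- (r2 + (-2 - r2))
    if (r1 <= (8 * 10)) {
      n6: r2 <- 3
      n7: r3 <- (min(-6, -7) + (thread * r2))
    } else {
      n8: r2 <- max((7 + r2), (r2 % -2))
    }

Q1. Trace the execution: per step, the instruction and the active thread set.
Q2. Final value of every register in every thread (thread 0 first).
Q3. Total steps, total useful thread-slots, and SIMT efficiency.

step 0: eval (r3 <= 6)               {0,1,2,3,4,5,6,7,8,9,10,11,12,13,14,15,16,17,18,19,20,21,22,23,24,25,26,27,28,29,30,31}
step 1: r1 <- min((thread - r1), thread) {0,1,2,3,4,5,6}
step 2: r2 <- max((11 % 5), (5 - -9)) {7,8,9,10,11,12,13,14,15,16,17,18,19,20,21,22,23,24,25,26,27,28,29,30,31}
step 3: r3 <- (r2 + (-2 - r2))       {0,1,2,3,4,5,6,7,8,9,10,11,12,13,14,15,16,17,18,19,20,21,22,23,24,25,26,27,28,29,30,31}
step 4: eval (r1 <= (8 * 10))        {0,1,2,3,4,5,6,7,8,9,10,11,12,13,14,15,16,17,18,19,20,21,22,23,24,25,26,27,28,29,30,31}
step 5: r2 <- 3                      {0,1,2,3,4,5,6,7,8,9,10,11,12,13,14,15,16,17,18,19,20,21,22,23,24,25,26,27,28,29,30,31}
step 6: r3 <- (min(-6, -7) + (thread * r2)) {0,1,2,3,4,5,6,7,8,9,10,11,12,13,14,15,16,17,18,19,20,21,22,23,24,25,26,27,28,29,30,31}

Answer: 7 steps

r2: 3,3,3,3,3,3,3,3,3,3,3,3,3,3,3,3,3,3,3,3,3,3,3,3,3,3,3,3,3,3,3,3
r1: -1,-1,-1,-1,-1,-1,-1,8,9,10,11,12,13,14,15,16,17,18,19,20,21,22,23,24,25,26,27,28,29,30,31,32
r3: -7,-4,-1,2,5,8,11,14,17,20,23,26,29,32,35,38,41,44,47,50,53,56,59,62,65,68,71,74,77,80,83,86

steps = 7; useful = 192; efficiency = 192/224 = 6/7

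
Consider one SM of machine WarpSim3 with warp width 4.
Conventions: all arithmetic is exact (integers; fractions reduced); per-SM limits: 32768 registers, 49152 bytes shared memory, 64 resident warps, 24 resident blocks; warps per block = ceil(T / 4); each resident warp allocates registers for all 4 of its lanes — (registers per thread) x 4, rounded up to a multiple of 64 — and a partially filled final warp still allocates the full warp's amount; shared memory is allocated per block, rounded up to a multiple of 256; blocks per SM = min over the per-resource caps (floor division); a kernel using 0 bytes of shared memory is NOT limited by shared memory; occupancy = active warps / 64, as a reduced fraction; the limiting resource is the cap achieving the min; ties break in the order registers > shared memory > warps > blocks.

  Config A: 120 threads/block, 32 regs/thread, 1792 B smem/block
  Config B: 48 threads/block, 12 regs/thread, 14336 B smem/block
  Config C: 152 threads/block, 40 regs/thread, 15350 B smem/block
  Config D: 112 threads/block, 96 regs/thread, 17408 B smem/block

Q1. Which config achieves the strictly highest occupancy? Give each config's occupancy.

occupancies: A 15/16, B 9/16, C 19/32, D 7/8

Answer: A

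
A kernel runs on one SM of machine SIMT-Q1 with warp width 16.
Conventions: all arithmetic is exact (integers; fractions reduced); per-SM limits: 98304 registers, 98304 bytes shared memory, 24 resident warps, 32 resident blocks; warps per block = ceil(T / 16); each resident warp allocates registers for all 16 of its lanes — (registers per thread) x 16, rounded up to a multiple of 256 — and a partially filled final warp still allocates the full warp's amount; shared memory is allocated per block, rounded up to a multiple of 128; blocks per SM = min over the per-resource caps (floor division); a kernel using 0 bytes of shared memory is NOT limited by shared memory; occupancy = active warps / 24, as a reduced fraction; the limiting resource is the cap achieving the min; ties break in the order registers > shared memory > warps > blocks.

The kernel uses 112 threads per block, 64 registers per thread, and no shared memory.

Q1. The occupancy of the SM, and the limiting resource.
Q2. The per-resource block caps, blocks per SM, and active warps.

Answer: occupancy 7/8, limited by warps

registers: 13 blocks
shared memory: no limit (kernel uses none)
warps: 3 blocks
blocks: 32 blocks

Answer: 3 blocks, 21 active warps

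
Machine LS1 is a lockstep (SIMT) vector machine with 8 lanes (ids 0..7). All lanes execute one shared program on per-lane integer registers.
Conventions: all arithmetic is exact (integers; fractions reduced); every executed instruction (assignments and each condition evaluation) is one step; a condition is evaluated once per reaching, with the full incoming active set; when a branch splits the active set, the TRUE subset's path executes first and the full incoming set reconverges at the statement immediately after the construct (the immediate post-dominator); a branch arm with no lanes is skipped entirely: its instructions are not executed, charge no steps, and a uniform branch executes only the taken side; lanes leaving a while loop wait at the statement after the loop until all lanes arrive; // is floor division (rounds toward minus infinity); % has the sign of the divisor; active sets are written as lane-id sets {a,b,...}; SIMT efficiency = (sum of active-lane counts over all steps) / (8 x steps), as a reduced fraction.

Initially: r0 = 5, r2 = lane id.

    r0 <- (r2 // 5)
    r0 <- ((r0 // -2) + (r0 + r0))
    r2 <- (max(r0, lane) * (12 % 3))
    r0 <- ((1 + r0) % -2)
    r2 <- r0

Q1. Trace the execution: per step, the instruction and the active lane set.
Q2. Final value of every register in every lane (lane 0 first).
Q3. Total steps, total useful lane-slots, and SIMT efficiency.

step 0: r0 <- (r2 // 5)              {0,1,2,3,4,5,6,7}
step 1: r0 <- ((r0 // -2) + (r0 + r0)) {0,1,2,3,4,5,6,7}
step 2: r2 <- (max(r0, lane) * (12 % 3)) {0,1,2,3,4,5,6,7}
step 3: r0 <- ((1 + r0) % -2)        {0,1,2,3,4,5,6,7}
step 4: r2 <- r0                     {0,1,2,3,4,5,6,7}

Answer: 5 steps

r0: -1,-1,-1,-1,-1,0,0,0
r2: -1,-1,-1,-1,-1,0,0,0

steps = 5; useful = 40; efficiency = 40/40 = 1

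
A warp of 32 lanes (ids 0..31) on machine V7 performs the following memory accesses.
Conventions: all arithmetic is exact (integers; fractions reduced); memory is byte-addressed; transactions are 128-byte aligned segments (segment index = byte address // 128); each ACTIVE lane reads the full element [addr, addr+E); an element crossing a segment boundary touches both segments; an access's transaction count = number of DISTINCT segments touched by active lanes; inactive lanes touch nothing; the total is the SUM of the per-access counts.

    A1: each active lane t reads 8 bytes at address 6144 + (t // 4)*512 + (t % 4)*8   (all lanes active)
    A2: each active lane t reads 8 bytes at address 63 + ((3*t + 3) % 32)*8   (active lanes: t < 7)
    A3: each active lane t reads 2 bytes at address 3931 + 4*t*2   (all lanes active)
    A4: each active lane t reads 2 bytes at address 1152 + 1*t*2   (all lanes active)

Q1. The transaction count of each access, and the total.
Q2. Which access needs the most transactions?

A1: 8 transactions
A2: 2 transactions
A3: 3 transactions
A4: 1 transaction

Answer: 8,2,3,1; total 14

Answer: A1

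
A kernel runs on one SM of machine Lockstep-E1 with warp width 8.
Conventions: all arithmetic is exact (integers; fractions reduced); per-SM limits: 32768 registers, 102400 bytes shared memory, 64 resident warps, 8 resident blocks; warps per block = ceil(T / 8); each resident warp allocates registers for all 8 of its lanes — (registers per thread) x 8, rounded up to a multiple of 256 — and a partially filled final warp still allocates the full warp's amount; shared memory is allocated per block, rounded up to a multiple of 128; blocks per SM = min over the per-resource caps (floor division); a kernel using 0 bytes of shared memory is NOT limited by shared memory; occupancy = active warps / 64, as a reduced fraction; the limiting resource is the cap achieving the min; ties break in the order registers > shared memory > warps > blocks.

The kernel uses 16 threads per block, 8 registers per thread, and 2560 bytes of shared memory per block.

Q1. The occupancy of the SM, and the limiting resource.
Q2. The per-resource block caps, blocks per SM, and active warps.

Answer: occupancy 1/4, limited by blocks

registers: 64 blocks
shared memory: 40 blocks
warps: 32 blocks
blocks: 8 blocks

Answer: 8 blocks, 16 active warps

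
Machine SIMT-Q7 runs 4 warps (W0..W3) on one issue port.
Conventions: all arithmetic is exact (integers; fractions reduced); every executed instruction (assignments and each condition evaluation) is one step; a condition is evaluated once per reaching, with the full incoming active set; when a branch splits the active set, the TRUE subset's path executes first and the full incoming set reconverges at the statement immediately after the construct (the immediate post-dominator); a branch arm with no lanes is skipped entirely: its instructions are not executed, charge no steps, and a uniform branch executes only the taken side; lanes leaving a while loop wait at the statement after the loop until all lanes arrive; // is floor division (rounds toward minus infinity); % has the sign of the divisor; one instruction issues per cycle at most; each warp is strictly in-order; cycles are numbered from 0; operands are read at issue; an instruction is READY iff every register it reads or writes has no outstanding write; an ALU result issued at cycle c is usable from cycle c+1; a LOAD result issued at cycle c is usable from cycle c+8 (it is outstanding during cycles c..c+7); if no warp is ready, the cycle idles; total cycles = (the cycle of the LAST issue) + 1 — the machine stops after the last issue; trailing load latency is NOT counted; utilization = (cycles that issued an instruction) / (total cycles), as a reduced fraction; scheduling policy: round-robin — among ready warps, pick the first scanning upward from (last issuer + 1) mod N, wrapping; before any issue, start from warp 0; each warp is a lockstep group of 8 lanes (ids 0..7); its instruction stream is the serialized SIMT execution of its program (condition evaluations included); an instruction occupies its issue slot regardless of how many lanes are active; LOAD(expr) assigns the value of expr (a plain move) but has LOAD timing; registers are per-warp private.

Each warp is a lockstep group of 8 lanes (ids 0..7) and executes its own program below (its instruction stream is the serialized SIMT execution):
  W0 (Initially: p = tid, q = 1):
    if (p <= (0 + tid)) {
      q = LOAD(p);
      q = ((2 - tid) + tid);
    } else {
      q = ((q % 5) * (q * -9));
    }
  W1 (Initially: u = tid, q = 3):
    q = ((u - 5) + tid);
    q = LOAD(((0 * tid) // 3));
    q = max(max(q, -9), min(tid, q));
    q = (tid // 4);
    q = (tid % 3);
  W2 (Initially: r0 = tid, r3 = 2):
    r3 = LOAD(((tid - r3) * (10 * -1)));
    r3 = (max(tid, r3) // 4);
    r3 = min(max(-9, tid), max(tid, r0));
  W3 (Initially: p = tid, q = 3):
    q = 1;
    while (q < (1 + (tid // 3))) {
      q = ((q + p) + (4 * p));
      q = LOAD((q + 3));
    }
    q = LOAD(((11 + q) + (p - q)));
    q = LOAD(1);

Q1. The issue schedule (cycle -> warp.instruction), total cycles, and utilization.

cycle 0: W0.I0
cycle 1: W1.I0
cycle 2: W2.I0
cycle 3: W3.I0
cycle 4: W0.I1
cycle 5: W1.I1
cycle 6: W3.I1
cycle 7: W3.I2
cycle 8: W3.I3
cycle 9: idle
cycle 10: W2.I1
cycle 11: W2.I2
cycle 12: W0.I2
cycle 13: W1.I2
cycle 14: W1.I3
cycle 15: W1.I4
cycle 16: W3.I4
cycle 17: W3.I5
cycle 18: idle
cycle 19: idle
cycle 20: idle
cycle 21: idle
cycle 22: idle
cycle 23: idle
cycle 24: idle
cycle 25: W3.I6

Answer: 26 cycles, utilization 9/13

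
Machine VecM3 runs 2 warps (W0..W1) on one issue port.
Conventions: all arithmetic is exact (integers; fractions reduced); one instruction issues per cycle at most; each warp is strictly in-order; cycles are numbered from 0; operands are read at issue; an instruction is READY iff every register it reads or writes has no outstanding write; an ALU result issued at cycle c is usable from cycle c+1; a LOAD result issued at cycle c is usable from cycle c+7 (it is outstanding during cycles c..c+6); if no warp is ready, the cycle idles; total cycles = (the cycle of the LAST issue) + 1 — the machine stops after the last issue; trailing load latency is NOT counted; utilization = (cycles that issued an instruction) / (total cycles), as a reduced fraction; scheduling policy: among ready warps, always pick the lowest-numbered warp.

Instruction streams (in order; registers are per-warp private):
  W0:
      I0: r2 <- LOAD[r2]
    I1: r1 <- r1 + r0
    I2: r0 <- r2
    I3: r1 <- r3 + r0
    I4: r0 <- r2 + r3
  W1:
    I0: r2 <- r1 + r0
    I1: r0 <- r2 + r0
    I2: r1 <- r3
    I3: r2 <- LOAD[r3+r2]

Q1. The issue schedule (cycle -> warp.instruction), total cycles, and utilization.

cycle 0: W0.I0
cycle 1: W0.I1
cycle 2: W1.I0
cycle 3: W1.I1
cycle 4: W1.I2
cycle 5: W1.I3
cycle 6: idle
cycle 7: W0.I2
cycle 8: W0.I3
cycle 9: W0.I4

Answer: 10 cycles, utilization 9/10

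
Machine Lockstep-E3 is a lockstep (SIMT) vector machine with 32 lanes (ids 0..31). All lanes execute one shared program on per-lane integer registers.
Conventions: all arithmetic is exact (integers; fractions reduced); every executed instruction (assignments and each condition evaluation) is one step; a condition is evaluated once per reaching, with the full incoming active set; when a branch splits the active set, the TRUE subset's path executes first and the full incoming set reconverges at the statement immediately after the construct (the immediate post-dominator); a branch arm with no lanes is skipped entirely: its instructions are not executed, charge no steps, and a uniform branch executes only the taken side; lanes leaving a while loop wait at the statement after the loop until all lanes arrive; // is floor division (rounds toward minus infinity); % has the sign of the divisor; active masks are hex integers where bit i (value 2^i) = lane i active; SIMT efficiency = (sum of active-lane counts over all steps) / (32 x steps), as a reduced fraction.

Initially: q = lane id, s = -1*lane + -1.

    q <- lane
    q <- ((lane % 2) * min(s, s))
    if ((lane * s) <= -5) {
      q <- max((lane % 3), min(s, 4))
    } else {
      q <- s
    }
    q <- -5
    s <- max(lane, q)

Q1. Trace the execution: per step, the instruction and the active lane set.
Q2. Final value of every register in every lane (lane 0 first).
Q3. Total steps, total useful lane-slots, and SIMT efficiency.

step 0: q <- lane                    0xffffffff
step 1: q <- ((lane % 2) * min(s, s)) 0xffffffff
step 2: eval ((lane * s) <= -5)      0xffffffff
step 3: q <- max((lane % 3), min(s, 4)) 0xfffffffc
step 4: q <- s                       0x00000003
step 5: q <- -5                      0xffffffff
step 6: s <- max(lane, q)            0xffffffff

Answer: 7 steps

q: -5,-5,-5,-5,-5,-5,-5,-5,-5,-5,-5,-5,-5,-5,-5,-5,-5,-5,-5,-5,-5,-5,-5,-5,-5,-5,-5,-5,-5,-5,-5,-5
s: 0,1,2,3,4,5,6,7,8,9,10,11,12,13,14,15,16,17,18,19,20,21,22,23,24,25,26,27,28,29,30,31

steps = 7; useful = 192; efficiency = 192/224 = 6/7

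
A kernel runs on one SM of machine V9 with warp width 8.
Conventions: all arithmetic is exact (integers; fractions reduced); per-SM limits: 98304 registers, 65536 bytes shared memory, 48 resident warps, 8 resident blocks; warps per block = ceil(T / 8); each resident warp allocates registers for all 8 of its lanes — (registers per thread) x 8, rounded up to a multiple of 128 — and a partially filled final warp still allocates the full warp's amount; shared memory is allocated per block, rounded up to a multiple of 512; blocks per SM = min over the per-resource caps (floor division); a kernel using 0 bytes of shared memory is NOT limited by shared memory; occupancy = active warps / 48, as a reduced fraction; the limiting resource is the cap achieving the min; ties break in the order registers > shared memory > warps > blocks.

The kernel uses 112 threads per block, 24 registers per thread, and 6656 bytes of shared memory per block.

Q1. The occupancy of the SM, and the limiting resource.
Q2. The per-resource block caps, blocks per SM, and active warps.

Answer: occupancy 7/8, limited by warps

registers: 27 blocks
shared memory: 9 blocks
warps: 3 blocks
blocks: 8 blocks

Answer: 3 blocks, 42 active warps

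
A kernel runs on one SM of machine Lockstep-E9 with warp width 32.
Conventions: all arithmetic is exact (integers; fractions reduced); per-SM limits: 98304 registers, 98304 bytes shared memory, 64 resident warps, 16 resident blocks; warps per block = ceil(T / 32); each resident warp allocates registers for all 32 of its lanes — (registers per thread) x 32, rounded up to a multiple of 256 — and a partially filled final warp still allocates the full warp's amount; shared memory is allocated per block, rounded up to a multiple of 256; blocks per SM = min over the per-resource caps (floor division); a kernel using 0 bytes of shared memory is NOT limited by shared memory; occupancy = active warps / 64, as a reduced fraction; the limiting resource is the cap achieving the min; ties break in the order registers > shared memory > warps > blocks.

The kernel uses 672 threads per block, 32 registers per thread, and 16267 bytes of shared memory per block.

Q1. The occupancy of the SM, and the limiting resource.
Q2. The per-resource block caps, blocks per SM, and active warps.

Answer: occupancy 63/64, limited by warps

registers: 4 blocks
shared memory: 6 blocks
warps: 3 blocks
blocks: 16 blocks

Answer: 3 blocks, 63 active warps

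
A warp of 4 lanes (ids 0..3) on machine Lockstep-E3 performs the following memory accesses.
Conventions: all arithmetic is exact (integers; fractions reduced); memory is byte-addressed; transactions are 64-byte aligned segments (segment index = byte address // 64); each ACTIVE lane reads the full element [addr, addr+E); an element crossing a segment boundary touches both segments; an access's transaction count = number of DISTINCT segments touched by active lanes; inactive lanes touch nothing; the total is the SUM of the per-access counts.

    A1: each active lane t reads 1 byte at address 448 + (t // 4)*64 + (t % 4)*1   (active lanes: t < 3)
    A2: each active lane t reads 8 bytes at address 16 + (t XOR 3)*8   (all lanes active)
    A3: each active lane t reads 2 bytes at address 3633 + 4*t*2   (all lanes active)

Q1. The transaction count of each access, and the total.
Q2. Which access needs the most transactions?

A1: 1 transaction
A2: 1 transaction
A3: 2 transactions

Answer: 1,1,2; total 4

Answer: A3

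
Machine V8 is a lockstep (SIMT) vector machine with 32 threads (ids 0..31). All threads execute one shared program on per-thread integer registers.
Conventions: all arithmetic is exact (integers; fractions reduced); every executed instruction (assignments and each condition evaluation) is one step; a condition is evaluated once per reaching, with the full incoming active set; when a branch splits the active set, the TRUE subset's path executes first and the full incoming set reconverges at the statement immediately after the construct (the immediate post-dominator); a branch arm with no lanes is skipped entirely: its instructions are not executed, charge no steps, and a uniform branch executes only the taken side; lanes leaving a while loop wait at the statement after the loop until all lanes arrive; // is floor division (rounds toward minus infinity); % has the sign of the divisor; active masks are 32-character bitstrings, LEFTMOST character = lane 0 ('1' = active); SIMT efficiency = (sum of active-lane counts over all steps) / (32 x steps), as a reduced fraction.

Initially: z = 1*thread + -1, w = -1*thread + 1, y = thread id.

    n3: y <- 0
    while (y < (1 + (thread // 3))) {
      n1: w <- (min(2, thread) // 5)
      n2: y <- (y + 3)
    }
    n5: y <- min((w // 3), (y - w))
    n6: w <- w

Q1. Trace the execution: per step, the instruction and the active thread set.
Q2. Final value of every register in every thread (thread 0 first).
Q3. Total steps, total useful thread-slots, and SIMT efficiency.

step 0: y <- 0                       11111111111111111111111111111111
step 1: eval (y < (1 + (thread // 3))) 11111111111111111111111111111111
step 2: w <- (min(2, thread) // 5)   11111111111111111111111111111111
step 3: y <- (y + 3)                 11111111111111111111111111111111
step 4: eval (y < (1 + (thread // 3))) 11111111111111111111111111111111
step 5: w <- (min(2, thread) // 5)   00000000011111111111111111111111
step 6: y <- (y + 3)                 00000000011111111111111111111111
step 7: eval (y < (1 + (thread // 3))) 00000000011111111111111111111111
step 8: w <- (min(2, thread) // 5)   00000000000000000011111111111111
step 9: y <- (y + 3)                 00000000000000000011111111111111
step 10: eval (y < (1 + (thread // 3))) 00000000000000000011111111111111
step 11: w <- (min(2, thread) // 5)   00000000000000000000000000011111
step 12: y <- (y + 3)                 00000000000000000000000000011111
step 13: eval (y < (1 + (thread // 3))) 00000000000000000000000000011111
step 14: y <- min((w // 3), (y - w))  11111111111111111111111111111111
step 15: w <- w                       11111111111111111111111111111111

Answer: 16 steps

z: -1,0,1,2,3,4,5,6,7,8,9,10,11,12,13,14,15,16,17,18,19,20,21,22,23,24,25,26,27,28,29,30
w: 0,0,0,0,0,0,0,0,0,0,0,0,0,0,0,0,0,0,0,0,0,0,0,0,0,0,0,0,0,0,0,0
y: 0,0,0,0,0,0,0,0,0,0,0,0,0,0,0,0,0,0,0,0,0,0,0,0,0,0,0,0,0,0,0,0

steps = 16; useful = 350; efficiency = 350/512 = 175/256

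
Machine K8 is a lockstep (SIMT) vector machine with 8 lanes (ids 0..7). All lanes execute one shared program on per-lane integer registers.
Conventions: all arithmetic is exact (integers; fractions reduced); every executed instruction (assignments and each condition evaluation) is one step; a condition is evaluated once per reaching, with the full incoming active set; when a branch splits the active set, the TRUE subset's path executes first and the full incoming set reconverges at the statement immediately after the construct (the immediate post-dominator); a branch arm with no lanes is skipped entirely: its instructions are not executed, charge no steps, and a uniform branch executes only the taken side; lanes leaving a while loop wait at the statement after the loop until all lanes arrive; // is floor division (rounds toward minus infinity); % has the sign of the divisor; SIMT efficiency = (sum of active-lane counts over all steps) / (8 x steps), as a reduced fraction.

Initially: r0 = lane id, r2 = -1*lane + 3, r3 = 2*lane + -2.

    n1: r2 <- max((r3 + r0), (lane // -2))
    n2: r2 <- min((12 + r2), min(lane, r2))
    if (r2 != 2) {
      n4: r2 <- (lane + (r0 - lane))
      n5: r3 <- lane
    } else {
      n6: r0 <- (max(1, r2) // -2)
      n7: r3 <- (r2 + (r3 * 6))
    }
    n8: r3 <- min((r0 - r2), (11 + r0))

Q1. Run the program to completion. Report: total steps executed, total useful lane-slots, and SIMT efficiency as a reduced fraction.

Answer: 8 steps, 48 useful, 3/4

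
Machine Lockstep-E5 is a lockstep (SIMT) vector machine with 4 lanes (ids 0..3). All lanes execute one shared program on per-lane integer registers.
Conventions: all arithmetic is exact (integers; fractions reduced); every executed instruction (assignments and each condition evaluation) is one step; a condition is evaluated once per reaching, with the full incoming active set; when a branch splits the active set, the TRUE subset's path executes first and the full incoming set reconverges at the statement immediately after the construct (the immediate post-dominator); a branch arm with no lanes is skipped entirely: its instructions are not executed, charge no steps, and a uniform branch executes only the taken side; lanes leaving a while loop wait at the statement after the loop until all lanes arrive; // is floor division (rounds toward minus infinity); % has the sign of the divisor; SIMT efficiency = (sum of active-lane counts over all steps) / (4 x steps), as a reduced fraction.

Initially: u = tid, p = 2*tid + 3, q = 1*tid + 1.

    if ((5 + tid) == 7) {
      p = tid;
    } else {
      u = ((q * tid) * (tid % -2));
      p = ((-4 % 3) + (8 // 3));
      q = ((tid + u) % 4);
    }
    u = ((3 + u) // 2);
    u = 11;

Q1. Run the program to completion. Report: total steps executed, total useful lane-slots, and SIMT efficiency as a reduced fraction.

Answer: 7 steps, 22 useful, 11/14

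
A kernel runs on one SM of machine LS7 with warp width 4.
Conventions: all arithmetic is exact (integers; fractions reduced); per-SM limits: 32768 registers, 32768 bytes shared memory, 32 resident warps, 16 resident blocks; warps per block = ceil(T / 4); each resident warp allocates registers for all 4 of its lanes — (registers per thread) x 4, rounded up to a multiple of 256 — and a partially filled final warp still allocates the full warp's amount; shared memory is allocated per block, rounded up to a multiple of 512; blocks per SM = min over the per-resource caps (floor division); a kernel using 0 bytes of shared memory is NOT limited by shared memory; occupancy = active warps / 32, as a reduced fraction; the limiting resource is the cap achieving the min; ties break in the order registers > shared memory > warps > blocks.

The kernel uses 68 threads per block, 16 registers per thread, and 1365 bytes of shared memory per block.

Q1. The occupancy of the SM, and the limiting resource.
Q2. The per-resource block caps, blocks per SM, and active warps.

Answer: occupancy 17/32, limited by warps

registers: 7 blocks
shared memory: 21 blocks
warps: 1 block
blocks: 16 blocks

Answer: 1 block, 17 active warps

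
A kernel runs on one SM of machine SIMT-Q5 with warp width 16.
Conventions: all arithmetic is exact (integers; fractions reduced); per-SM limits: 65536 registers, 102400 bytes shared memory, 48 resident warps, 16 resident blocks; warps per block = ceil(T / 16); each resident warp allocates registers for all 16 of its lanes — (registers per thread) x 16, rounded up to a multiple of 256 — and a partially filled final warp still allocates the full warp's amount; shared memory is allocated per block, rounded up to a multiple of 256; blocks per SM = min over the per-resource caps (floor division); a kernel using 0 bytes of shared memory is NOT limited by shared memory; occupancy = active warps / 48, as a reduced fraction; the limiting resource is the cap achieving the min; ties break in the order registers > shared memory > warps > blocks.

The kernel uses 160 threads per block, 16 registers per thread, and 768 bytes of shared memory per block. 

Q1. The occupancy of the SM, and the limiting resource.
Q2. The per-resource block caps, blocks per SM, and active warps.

Answer: occupancy 5/6, limited by warps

registers: 25 blocks
shared memory: 133 blocks
warps: 4 blocks
blocks: 16 blocks

Answer: 4 blocks, 40 active warps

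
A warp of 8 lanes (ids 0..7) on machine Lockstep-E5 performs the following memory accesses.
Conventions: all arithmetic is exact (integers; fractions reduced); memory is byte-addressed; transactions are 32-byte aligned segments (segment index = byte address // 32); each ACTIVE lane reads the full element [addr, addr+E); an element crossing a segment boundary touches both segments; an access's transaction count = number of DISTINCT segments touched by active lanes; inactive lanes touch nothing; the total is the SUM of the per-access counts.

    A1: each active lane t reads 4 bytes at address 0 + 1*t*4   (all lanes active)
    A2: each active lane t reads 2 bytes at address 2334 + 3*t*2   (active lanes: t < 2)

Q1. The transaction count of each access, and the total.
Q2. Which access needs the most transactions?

A1: 1 transaction
A2: 2 transactions

Answer: 1,2; total 3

Answer: A2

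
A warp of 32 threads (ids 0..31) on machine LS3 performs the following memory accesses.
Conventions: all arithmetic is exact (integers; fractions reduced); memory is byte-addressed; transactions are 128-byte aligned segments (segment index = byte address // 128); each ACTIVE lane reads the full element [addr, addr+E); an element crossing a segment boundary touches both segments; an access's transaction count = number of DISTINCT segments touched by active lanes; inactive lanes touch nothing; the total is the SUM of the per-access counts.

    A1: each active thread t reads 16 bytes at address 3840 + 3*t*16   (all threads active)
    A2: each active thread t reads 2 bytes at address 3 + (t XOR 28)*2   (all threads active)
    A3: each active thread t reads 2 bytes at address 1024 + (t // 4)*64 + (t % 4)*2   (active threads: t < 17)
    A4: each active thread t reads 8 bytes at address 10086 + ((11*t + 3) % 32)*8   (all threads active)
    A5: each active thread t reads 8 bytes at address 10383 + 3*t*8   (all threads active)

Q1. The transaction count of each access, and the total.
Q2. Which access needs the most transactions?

A1: 12 transactions
A2: 1 transaction
A3: 3 transactions
A4: 3 transactions
A5: 6 transactions

Answer: 12,1,3,3,6; total 25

Answer: A1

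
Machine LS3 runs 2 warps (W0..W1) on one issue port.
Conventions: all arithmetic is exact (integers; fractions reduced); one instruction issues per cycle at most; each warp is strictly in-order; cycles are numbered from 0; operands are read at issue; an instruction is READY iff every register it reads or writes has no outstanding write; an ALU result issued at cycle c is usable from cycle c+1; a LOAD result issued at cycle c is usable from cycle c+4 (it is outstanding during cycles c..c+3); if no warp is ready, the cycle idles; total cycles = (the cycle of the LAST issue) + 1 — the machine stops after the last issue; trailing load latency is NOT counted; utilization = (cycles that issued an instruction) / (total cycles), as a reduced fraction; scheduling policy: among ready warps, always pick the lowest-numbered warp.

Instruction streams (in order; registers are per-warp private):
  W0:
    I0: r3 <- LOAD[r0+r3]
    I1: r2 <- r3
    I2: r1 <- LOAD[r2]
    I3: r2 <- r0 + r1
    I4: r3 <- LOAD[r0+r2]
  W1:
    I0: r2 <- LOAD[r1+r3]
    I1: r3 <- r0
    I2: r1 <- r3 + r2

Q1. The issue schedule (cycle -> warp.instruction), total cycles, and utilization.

cycle 0: W0.I0
cycle 1: W1.I0
cycle 2: W1.I1
cycle 3: idle
cycle 4: W0.I1
cycle 5: W0.I2
cycle 6: W1.I2
cycle 7: idle
cycle 8: idle
cycle 9: W0.I3
cycle 10: W0.I4

Answer: 11 cycles, utilization 8/11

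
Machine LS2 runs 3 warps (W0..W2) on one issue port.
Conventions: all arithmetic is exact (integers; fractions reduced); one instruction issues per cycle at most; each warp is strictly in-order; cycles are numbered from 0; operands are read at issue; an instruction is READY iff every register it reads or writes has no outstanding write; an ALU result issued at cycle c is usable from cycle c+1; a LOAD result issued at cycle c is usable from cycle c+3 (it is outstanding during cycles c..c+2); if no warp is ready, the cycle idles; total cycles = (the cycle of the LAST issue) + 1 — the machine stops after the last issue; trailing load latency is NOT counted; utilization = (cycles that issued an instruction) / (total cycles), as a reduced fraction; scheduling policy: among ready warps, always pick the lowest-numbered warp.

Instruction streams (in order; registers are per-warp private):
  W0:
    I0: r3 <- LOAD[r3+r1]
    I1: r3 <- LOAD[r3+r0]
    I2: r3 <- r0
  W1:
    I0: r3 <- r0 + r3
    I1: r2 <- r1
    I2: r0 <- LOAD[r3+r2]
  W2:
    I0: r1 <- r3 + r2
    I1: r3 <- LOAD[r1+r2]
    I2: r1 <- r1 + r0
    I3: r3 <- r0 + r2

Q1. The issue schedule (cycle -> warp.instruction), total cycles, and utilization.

cycle 0: W0.I0
cycle 1: W1.I0
cycle 2: W1.I1
cycle 3: W0.I1
cycle 4: W1.I2
cycle 5: W2.I0
cycle 6: W0.I2
cycle 7: W2.I1
cycle 8: W2.I2
cycle 9: idle
cycle 10: W2.I3

Answer: 11 cycles, utilization 10/11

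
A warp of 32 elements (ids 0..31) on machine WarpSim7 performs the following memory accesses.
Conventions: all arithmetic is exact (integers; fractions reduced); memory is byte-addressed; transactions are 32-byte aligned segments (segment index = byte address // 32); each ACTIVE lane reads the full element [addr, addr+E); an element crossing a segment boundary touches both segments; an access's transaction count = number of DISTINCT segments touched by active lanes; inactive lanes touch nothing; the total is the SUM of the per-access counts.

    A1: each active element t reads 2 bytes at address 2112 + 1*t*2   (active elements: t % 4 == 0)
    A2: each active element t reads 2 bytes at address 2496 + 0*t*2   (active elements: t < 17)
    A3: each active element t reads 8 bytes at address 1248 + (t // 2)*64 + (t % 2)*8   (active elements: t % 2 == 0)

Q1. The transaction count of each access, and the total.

A1: 2 transactions
A2: 1 transaction
A3: 16 transactions

Answer: 2,1,16; total 19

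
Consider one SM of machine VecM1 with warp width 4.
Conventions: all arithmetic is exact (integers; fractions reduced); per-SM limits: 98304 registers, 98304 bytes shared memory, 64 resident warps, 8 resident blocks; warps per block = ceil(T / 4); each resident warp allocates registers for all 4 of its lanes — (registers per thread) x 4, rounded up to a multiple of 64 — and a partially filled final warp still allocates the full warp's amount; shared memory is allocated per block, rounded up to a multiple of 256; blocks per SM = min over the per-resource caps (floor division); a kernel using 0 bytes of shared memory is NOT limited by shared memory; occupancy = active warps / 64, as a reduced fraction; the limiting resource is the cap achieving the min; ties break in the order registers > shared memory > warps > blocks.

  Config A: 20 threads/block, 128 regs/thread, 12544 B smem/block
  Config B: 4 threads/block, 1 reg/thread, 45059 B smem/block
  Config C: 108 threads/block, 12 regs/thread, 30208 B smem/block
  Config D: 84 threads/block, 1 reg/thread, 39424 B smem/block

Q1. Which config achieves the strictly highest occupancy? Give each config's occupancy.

occupancies: A 35/64, B 1/32, C 27/32, D 21/32

Answer: C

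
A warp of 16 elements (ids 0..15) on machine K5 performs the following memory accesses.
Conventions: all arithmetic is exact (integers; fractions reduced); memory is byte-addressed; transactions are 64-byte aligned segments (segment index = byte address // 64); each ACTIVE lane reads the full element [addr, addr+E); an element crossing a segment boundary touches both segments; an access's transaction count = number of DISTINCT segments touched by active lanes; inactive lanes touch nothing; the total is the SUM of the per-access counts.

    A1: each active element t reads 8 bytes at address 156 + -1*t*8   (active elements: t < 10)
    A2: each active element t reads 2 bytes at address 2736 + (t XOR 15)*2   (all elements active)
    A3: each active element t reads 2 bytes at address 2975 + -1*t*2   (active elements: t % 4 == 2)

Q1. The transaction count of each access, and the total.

A1: 2 transactions
A2: 2 transactions
A3: 1 transaction

Answer: 2,2,1; total 5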